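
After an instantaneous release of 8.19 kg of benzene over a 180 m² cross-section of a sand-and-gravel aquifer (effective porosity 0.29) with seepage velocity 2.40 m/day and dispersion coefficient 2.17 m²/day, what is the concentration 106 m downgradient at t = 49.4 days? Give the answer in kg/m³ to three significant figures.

For an instantaneous plane source, C(x,t) = M/(n_e·A·√(4πDt)) · exp(−(x−vt)²/(4Dt)), with n_e·A the pore (flow) area.
Plume center vt = 2.40 × 49.4 = 118.56 m, so the well at 106 m is 12.56 m upgradient of the peak.
√(4πDt) = 36.70 m, giving peak height M/(n_e·A·√(4πDt)) = 8.19/(0.29 × 180 × 36.70) = 0.004275 kg/m³.
(x−vt)²/(4Dt) = (-12.56)²/(4 × 2.17 × 49.4) = 0.3679; exp(−0.3679) = 0.6922.
C = 0.004275 × 0.6922 = 0.00296 kg/m³.

0.00296 kg/m³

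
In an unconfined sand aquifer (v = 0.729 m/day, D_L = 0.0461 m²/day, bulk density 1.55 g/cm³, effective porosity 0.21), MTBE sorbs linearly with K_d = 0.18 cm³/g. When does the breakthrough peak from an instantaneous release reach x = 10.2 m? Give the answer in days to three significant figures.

Retardation factor R = 1 + ρ_b·K_d/n = 1 + 1.55 × 0.18/0.21 = 2.329.
Sorption retards both mechanisms: v_R = v/R = 0.3130 m/day, D_R = D/R = 0.01979 m²/day.
Peak time from v_R²t² + 2D_R t − x² = 0: t = (√(D_R² + v_R²x²) − D_R)/v_R².
√(D_R² + v_R²x²) = √(0.01979² + 0.3130² × 10.2²) = 3.193; v_R² = 0.09797.
t = (3.193 − 0.01979)/0.09797 = 32.4 days.

32.4 days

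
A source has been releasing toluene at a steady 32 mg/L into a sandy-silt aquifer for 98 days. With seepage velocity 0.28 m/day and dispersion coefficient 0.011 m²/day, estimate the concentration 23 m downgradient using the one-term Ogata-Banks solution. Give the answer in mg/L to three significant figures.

For a continuous step input, C/C₀ ≈ ½·erfc((x−vt)/(2√(Dt))).
vt = 0.28 × 98 = 27.44 m and 2√(Dt) = 2√(0.011 × 98) = 2.077 m.
Argument (x−vt)/(2√(Dt)) = (23 − 27.44)/2.077 = -2.138; ½·erfc(-2.138) = 0.9988.
C = 32 × 0.9988 = 32.0 mg/L.

32.0 mg/L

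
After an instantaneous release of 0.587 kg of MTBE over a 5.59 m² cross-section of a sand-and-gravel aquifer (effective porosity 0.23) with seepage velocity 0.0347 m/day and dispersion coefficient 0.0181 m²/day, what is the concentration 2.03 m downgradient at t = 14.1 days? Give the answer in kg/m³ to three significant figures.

For an instantaneous plane source, C(x,t) = M/(n_e·A·√(4πDt)) · exp(−(x−vt)²/(4Dt)), with n_e·A the pore (flow) area.
Plume center vt = 0.0347 × 14.1 = 0.48927 m, so the well at 2.03 m is 1.54073 m downgradient of the peak.
√(4πDt) = 1.791 m, giving peak height M/(n_e·A·√(4πDt)) = 0.587/(0.23 × 5.59 × 1.791) = 0.2549 kg/m³.
(x−vt)²/(4Dt) = (1.54073)²/(4 × 0.0181 × 14.1) = 2.325; exp(−2.325) = 0.09778.
C = 0.2549 × 0.09778 = 0.0249 kg/m³.

0.0249 kg/m³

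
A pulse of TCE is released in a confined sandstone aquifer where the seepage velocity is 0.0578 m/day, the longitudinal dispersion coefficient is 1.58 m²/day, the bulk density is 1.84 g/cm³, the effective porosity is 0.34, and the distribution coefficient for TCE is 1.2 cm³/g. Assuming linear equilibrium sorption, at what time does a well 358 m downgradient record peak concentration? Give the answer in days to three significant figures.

43000 days

Retardation factor R = 1 + ρ_b·K_d/n = 1 + 1.84 × 1.2/0.34 = 7.494.
Sorption retards both mechanisms: v_R = v/R = 0.007713 m/day, D_R = D/R = 0.2108 m²/day.
Peak time from v_R²t² + 2D_R t − x² = 0: t = (√(D_R² + v_R²x²) − D_R)/v_R².
√(D_R² + v_R²x²) = √(0.2108² + 0.007713² × 358²) = 2.769; v_R² = 5.949e-05.
t = (2.769 − 0.2108)/5.949e-05 = 43000 days.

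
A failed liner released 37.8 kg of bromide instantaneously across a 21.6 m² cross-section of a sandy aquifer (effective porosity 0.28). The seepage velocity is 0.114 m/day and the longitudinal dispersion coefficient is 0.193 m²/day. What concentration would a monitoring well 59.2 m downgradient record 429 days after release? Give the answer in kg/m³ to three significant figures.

For an instantaneous plane source, C(x,t) = M/(n_e·A·√(4πDt)) · exp(−(x−vt)²/(4Dt)), with n_e·A the pore (flow) area.
Plume center vt = 0.114 × 429 = 48.906 m, so the well at 59.2 m is 10.294 m downgradient of the peak.
√(4πDt) = 32.26 m, giving peak height M/(n_e·A·√(4πDt)) = 37.8/(0.28 × 21.6 × 32.26) = 0.1937 kg/m³.
(x−vt)²/(4Dt) = (10.294)²/(4 × 0.193 × 429) = 0.3200; exp(−0.3200) = 0.7261.
C = 0.1937 × 0.7261 = 0.141 kg/m³.

0.141 kg/m³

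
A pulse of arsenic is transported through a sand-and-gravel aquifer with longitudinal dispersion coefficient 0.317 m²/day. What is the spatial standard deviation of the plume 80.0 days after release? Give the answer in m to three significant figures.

Dispersive spreading gives a Gaussian with σ² = 2Dt; advection only shifts the center.
σ = √(2 × 0.317 × 80.0) = 7.12 m.

7.12 m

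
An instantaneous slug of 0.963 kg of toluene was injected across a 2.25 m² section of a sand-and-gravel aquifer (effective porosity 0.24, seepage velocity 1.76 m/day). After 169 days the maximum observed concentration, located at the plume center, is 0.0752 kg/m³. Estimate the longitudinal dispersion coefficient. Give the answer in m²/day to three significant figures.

At the plume center C_max = M/(n_e·A·√(4πDt)), so D = M²/(4πt·(n_e·A·C_max)²).
n_e·A·C_max = 0.24 × 2.25 × 0.0752 = 0.04061 kg/m.
D = 0.963²/(4π × 169 × 0.04061²) = 0.265 m²/day.

0.265 m²/day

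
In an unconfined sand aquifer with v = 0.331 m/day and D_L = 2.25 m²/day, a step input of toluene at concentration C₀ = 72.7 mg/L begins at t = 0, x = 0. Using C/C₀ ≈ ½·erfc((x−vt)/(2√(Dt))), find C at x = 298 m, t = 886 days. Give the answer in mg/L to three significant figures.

34.2 mg/L

For a continuous step input, C/C₀ ≈ ½·erfc((x−vt)/(2√(Dt))).
vt = 0.331 × 886 = 293.266 m and 2√(Dt) = 2√(2.25 × 886) = 89.30 m.
Argument (x−vt)/(2√(Dt)) = (298 − 293.266)/89.30 = 0.05301; ½·erfc(0.05301) = 0.4701.
C = 72.7 × 0.4701 = 34.2 mg/L.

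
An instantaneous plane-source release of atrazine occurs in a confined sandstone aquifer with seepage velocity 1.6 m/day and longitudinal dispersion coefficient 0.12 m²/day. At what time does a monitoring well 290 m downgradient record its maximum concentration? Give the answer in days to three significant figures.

181 days

For the 1D instantaneous-source solution, setting ∂C/∂t = 0 at fixed x gives v²t² + 2Dt − x² = 0, so t = (√(D² + v²x²) − D)/v².
√(D² + v²x²) = √(0.12² + 1.6² × 290²) = 464.0; v² = 2.56.
t = (464.0 − 0.12)/2.56 = 181 days (vs. the pure-advection estimate x/v = 181 d).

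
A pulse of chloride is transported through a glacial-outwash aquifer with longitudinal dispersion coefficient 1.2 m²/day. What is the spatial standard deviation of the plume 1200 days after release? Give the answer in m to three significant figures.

Dispersive spreading gives a Gaussian with σ² = 2Dt; advection only shifts the center.
σ = √(2 × 1.2 × 1200) = 53.7 m.

53.7 m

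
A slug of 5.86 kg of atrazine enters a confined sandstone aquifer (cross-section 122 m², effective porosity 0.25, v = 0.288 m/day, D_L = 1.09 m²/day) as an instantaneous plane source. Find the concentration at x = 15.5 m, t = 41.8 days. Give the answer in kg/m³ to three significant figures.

For an instantaneous plane source, C(x,t) = M/(n_e·A·√(4πDt)) · exp(−(x−vt)²/(4Dt)), with n_e·A the pore (flow) area.
Plume center vt = 0.288 × 41.8 = 12.0384 m, so the well at 15.5 m is 3.4616 m downgradient of the peak.
√(4πDt) = 23.93 m, giving peak height M/(n_e·A·√(4πDt)) = 5.86/(0.25 × 122 × 23.93) = 0.008029 kg/m³.
(x−vt)²/(4Dt) = (3.4616)²/(4 × 1.09 × 41.8) = 0.06575; exp(−0.06575) = 0.9364.
C = 0.008029 × 0.9364 = 0.00752 kg/m³.

0.00752 kg/m³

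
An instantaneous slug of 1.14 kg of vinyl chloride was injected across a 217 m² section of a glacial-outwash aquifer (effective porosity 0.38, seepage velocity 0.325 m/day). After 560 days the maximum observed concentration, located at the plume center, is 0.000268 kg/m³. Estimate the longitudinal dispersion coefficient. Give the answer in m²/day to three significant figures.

0.378 m²/day

At the plume center C_max = M/(n_e·A·√(4πDt)), so D = M²/(4πt·(n_e·A·C_max)²).
n_e·A·C_max = 0.38 × 217 × 0.000268 = 0.02210 kg/m.
D = 1.14²/(4π × 560 × 0.02210²) = 0.378 m²/day.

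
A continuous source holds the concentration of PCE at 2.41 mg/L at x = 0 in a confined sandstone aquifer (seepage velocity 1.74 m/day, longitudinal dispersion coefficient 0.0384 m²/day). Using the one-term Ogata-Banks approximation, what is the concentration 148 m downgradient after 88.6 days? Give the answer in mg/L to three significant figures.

2.39 mg/L

For a continuous step input, C/C₀ ≈ ½·erfc((x−vt)/(2√(Dt))).
vt = 1.74 × 88.6 = 154.164 m and 2√(Dt) = 2√(0.0384 × 88.6) = 3.689 m.
Argument (x−vt)/(2√(Dt)) = (148 − 154.164)/3.689 = -1.671; ½·erfc(-1.671) = 0.9909.
C = 2.41 × 0.9909 = 2.39 mg/L.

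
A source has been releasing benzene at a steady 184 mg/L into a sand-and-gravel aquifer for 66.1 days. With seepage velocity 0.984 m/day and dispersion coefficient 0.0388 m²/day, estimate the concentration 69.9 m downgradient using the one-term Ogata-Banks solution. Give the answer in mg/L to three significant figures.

2.94 mg/L

For a continuous step input, C/C₀ ≈ ½·erfc((x−vt)/(2√(Dt))).
vt = 0.984 × 66.1 = 65.0424 m and 2√(Dt) = 2√(0.0388 × 66.1) = 3.203 m.
Argument (x−vt)/(2√(Dt)) = (69.9 − 65.0424)/3.203 = 1.517; ½·erfc(1.517) = 0.01596.
C = 184 × 0.01596 = 2.94 mg/L.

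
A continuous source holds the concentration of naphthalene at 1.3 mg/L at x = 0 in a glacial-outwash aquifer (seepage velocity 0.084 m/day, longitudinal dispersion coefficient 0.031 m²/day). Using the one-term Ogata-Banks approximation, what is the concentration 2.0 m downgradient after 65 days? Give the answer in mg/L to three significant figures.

For a continuous step input, C/C₀ ≈ ½·erfc((x−vt)/(2√(Dt))).
vt = 0.084 × 65 = 5.46 m and 2√(Dt) = 2√(0.031 × 65) = 2.839 m.
Argument (x−vt)/(2√(Dt)) = (2.0 − 5.46)/2.839 = -1.219; ½·erfc(-1.219) = 0.9576.
C = 1.3 × 0.9576 = 1.24 mg/L.

1.24 mg/L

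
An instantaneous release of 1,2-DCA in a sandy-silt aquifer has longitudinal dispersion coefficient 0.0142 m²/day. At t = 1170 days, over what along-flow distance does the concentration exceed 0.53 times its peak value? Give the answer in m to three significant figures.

The plume is Gaussian with σ = √(2Dt) = √(2 × 0.0142 × 1170) = 5.764 m.
C/C_peak = exp(−Δx²/(2σ²)) = 0.53 ⇒ Δx = σ·√(−2 ln 0.53) = 5.764 × 1.127 = 6.496 m.
Width = 2Δx = 13.0 m.

13.0 m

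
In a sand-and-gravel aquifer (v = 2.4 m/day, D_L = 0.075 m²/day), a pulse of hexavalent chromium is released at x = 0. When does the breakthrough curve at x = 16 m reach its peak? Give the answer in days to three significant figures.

For the 1D instantaneous-source solution, setting ∂C/∂t = 0 at fixed x gives v²t² + 2Dt − x² = 0, so t = (√(D² + v²x²) − D)/v².
√(D² + v²x²) = √(0.075² + 2.4² × 16²) = 38.40; v² = 5.76.
t = (38.40 − 0.075)/5.76 = 6.65 days (vs. the pure-advection estimate x/v = 6.67 d).

6.65 days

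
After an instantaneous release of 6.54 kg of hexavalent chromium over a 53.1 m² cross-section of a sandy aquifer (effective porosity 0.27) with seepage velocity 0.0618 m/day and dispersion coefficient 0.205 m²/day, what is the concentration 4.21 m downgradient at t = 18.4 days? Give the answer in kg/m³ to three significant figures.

For an instantaneous plane source, C(x,t) = M/(n_e·A·√(4πDt)) · exp(−(x−vt)²/(4Dt)), with n_e·A the pore (flow) area.
Plume center vt = 0.0618 × 18.4 = 1.13712 m, so the well at 4.21 m is 3.07288 m downgradient of the peak.
√(4πDt) = 6.885 m, giving peak height M/(n_e·A·√(4πDt)) = 6.54/(0.27 × 53.1 × 6.885) = 0.06625 kg/m³.
(x−vt)²/(4Dt) = (3.07288)²/(4 × 0.205 × 18.4) = 0.6258; exp(−0.6258) = 0.5348.
C = 0.06625 × 0.5348 = 0.0354 kg/m³.

0.0354 kg/m³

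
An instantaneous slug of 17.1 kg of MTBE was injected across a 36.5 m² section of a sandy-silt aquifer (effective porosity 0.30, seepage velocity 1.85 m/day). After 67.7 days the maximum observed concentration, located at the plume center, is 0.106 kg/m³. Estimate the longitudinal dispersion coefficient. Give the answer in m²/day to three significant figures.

At the plume center C_max = M/(n_e·A·√(4πDt)), so D = M²/(4πt·(n_e·A·C_max)²).
n_e·A·C_max = 0.30 × 36.5 × 0.106 = 1.161 kg/m.
D = 17.1²/(4π × 67.7 × 1.161²) = 0.255 m²/day.

0.255 m²/day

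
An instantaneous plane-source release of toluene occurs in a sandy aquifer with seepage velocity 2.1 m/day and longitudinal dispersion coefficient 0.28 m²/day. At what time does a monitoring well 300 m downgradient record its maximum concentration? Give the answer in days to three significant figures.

143 days

For the 1D instantaneous-source solution, setting ∂C/∂t = 0 at fixed x gives v²t² + 2Dt − x² = 0, so t = (√(D² + v²x²) − D)/v².
√(D² + v²x²) = √(0.28² + 2.1² × 300²) = 630.0; v² = 4.41.
t = (630.0 − 0.28)/4.41 = 143 days (vs. the pure-advection estimate x/v = 143 d).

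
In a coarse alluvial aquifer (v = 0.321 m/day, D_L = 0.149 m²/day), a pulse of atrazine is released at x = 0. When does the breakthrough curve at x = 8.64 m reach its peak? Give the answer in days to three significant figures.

For the 1D instantaneous-source solution, setting ∂C/∂t = 0 at fixed x gives v²t² + 2Dt − x² = 0, so t = (√(D² + v²x²) − D)/v².
√(D² + v²x²) = √(0.149² + 0.321² × 8.64²) = 2.777; v² = 0.103041.
t = (2.777 − 0.149)/0.103041 = 25.5 days (vs. the pure-advection estimate x/v = 26.9 d).

25.5 days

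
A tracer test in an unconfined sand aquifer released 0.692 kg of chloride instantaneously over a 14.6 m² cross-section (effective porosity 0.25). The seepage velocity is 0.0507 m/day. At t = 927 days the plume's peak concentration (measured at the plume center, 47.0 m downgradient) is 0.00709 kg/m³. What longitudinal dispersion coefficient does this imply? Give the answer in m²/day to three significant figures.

0.0614 m²/day

At the plume center C_max = M/(n_e·A·√(4πDt)), so D = M²/(4πt·(n_e·A·C_max)²).
n_e·A·C_max = 0.25 × 14.6 × 0.00709 = 0.02588 kg/m.
D = 0.692²/(4π × 927 × 0.02588²) = 0.0614 m²/day.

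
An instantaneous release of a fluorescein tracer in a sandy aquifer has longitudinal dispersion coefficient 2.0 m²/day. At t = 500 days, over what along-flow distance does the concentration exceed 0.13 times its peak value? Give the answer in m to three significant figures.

181 m

The plume is Gaussian with σ = √(2Dt) = √(2 × 2.0 × 500) = 44.72 m.
C/C_peak = exp(−Δx²/(2σ²)) = 0.13 ⇒ Δx = σ·√(−2 ln 0.13) = 44.72 × 2.020 = 90.33 m.
Width = 2Δx = 181 m.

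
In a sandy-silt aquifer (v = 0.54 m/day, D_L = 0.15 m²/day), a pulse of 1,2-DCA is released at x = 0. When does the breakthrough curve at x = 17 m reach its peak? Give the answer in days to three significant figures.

For the 1D instantaneous-source solution, setting ∂C/∂t = 0 at fixed x gives v²t² + 2Dt − x² = 0, so t = (√(D² + v²x²) − D)/v².
√(D² + v²x²) = √(0.15² + 0.54² × 17²) = 9.181; v² = 0.2916.
t = (9.181 − 0.15)/0.2916 = 31.0 days (vs. the pure-advection estimate x/v = 31.5 d).

31.0 days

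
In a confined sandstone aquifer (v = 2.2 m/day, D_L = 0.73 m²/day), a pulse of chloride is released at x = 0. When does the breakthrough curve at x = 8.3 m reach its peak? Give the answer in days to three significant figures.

For the 1D instantaneous-source solution, setting ∂C/∂t = 0 at fixed x gives v²t² + 2Dt − x² = 0, so t = (√(D² + v²x²) − D)/v².
√(D² + v²x²) = √(0.73² + 2.2² × 8.3²) = 18.27; v² = 4.84.
t = (18.27 − 0.73)/4.84 = 3.62 days (vs. the pure-advection estimate x/v = 3.77 d).

3.62 days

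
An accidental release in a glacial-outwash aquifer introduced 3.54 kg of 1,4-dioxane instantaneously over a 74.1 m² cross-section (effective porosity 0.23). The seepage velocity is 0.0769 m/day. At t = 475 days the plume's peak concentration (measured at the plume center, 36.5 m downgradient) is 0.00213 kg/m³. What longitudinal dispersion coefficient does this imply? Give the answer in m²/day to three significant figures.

1.59 m²/day

At the plume center C_max = M/(n_e·A·√(4πDt)), so D = M²/(4πt·(n_e·A·C_max)²).
n_e·A·C_max = 0.23 × 74.1 × 0.00213 = 0.03630 kg/m.
D = 3.54²/(4π × 475 × 0.03630²) = 1.59 m²/day.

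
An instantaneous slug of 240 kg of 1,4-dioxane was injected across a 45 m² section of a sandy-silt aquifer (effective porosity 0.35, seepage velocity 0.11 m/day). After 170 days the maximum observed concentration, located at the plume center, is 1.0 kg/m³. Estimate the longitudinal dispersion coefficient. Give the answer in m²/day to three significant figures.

0.109 m²/day

At the plume center C_max = M/(n_e·A·√(4πDt)), so D = M²/(4πt·(n_e·A·C_max)²).
n_e·A·C_max = 0.35 × 45 × 1.0 = 15.75 kg/m.
D = 240²/(4π × 170 × 15.75²) = 0.109 m²/day.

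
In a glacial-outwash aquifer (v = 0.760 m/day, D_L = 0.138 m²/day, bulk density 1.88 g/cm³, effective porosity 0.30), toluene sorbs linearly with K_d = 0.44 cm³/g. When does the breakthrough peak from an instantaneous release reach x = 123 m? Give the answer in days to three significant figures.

Retardation factor R = 1 + ρ_b·K_d/n = 1 + 1.88 × 0.44/0.30 = 3.757.
Sorption retards both mechanisms: v_R = v/R = 0.2023 m/day, D_R = D/R = 0.03673 m²/day.
Peak time from v_R²t² + 2D_R t − x² = 0: t = (√(D_R² + v_R²x²) − D_R)/v_R².
√(D_R² + v_R²x²) = √(0.03673² + 0.2023² × 123²) = 24.88; v_R² = 0.04093.
t = (24.88 − 0.03673)/0.04093 = 607 days.

607 days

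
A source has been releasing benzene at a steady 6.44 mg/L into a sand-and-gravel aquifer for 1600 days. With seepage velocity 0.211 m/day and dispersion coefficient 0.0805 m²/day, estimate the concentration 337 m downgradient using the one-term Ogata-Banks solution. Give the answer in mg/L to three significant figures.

For a continuous step input, C/C₀ ≈ ½·erfc((x−vt)/(2√(Dt))).
vt = 0.211 × 1600 = 337.6 m and 2√(Dt) = 2√(0.0805 × 1600) = 22.70 m.
Argument (x−vt)/(2√(Dt)) = (337 − 337.6)/22.70 = -0.02643; ½·erfc(-0.02643) = 0.5149.
C = 6.44 × 0.5149 = 3.32 mg/L.

3.32 mg/L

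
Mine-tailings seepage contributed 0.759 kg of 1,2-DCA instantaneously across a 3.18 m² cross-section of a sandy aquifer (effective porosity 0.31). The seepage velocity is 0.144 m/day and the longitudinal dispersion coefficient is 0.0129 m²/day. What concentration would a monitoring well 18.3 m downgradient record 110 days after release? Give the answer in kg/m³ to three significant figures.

For an instantaneous plane source, C(x,t) = M/(n_e·A·√(4πDt)) · exp(−(x−vt)²/(4Dt)), with n_e·A the pore (flow) area.
Plume center vt = 0.144 × 110 = 15.84 m, so the well at 18.3 m is 2.46 m downgradient of the peak.
√(4πDt) = 4.223 m, giving peak height M/(n_e·A·√(4πDt)) = 0.759/(0.31 × 3.18 × 4.223) = 0.1823 kg/m³.
(x−vt)²/(4Dt) = (2.46)²/(4 × 0.0129 × 110) = 1.066; exp(−1.066) = 0.3444.
C = 0.1823 × 0.3444 = 0.0628 kg/m³.

0.0628 kg/m³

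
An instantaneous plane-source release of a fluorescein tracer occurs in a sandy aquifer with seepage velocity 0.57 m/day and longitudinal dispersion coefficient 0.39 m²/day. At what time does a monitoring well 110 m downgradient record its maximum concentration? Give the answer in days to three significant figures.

192 days

For the 1D instantaneous-source solution, setting ∂C/∂t = 0 at fixed x gives v²t² + 2Dt − x² = 0, so t = (√(D² + v²x²) − D)/v².
√(D² + v²x²) = √(0.39² + 0.57² × 110²) = 62.70; v² = 0.3249.
t = (62.70 − 0.39)/0.3249 = 192 days (vs. the pure-advection estimate x/v = 193 d).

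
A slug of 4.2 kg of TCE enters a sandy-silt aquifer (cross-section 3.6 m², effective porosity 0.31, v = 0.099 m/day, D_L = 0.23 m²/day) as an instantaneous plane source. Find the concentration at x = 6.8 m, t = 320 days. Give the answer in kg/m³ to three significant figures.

For an instantaneous plane source, C(x,t) = M/(n_e·A·√(4πDt)) · exp(−(x−vt)²/(4Dt)), with n_e·A the pore (flow) area.
Plume center vt = 0.099 × 320 = 31.68 m, so the well at 6.8 m is 24.88 m upgradient of the peak.
√(4πDt) = 30.41 m, giving peak height M/(n_e·A·√(4πDt)) = 4.2/(0.31 × 3.6 × 30.41) = 0.1238 kg/m³.
(x−vt)²/(4Dt) = (-24.88)²/(4 × 0.23 × 320) = 2.103; exp(−2.103) = 0.1221.
C = 0.1238 × 0.1221 = 0.0151 kg/m³.

0.0151 kg/m³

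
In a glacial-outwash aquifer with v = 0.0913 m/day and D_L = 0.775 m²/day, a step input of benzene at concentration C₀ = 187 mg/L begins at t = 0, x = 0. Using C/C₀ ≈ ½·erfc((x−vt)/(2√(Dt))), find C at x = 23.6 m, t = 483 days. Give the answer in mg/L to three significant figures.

For a continuous step input, C/C₀ ≈ ½·erfc((x−vt)/(2√(Dt))).
vt = 0.0913 × 483 = 44.0979 m and 2√(Dt) = 2√(0.775 × 483) = 38.69 m.
Argument (x−vt)/(2√(Dt)) = (23.6 − 44.0979)/38.69 = -0.5298; ½·erfc(-0.5298) = 0.7731.
C = 187 × 0.7731 = 145 mg/L.

145 mg/L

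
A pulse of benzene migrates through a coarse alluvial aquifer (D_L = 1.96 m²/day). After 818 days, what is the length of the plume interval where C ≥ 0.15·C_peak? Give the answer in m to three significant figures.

The plume is Gaussian with σ = √(2Dt) = √(2 × 1.96 × 818) = 56.63 m.
C/C_peak = exp(−Δx²/(2σ²)) = 0.15 ⇒ Δx = σ·√(−2 ln 0.15) = 56.63 × 1.948 = 110.3 m.
Width = 2Δx = 221 m.

221 m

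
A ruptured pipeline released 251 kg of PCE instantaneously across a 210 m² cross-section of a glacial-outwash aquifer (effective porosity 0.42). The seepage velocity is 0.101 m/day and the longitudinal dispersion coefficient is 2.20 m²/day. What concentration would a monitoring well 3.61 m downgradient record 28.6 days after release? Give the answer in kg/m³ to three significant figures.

0.101 kg/m³

For an instantaneous plane source, C(x,t) = M/(n_e·A·√(4πDt)) · exp(−(x−vt)²/(4Dt)), with n_e·A the pore (flow) area.
Plume center vt = 0.101 × 28.6 = 2.8886 m, so the well at 3.61 m is 0.7214 m downgradient of the peak.
√(4πDt) = 28.12 m, giving peak height M/(n_e·A·√(4πDt)) = 251/(0.42 × 210 × 28.12) = 0.1012 kg/m³.
(x−vt)²/(4Dt) = (0.7214)²/(4 × 2.20 × 28.6) = 0.002068; exp(−0.002068) = 0.9979.
C = 0.1012 × 0.9979 = 0.101 kg/m³.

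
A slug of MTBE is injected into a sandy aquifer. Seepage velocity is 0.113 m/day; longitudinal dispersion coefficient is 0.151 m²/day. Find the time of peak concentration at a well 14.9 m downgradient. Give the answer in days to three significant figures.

For the 1D instantaneous-source solution, setting ∂C/∂t = 0 at fixed x gives v²t² + 2Dt − x² = 0, so t = (√(D² + v²x²) − D)/v².
√(D² + v²x²) = √(0.151² + 0.113² × 14.9²) = 1.690; v² = 0.012769.
t = (1.690 − 0.151)/0.012769 = 121 days (vs. the pure-advection estimate x/v = 132 d).

121 days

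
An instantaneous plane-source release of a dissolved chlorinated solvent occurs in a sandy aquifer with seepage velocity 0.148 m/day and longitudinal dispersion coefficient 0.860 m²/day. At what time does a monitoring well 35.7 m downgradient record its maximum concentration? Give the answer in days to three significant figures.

For the 1D instantaneous-source solution, setting ∂C/∂t = 0 at fixed x gives v²t² + 2Dt − x² = 0, so t = (√(D² + v²x²) − D)/v².
√(D² + v²x²) = √(0.860² + 0.148² × 35.7²) = 5.353; v² = 0.021904.
t = (5.353 − 0.860)/0.021904 = 205 days (vs. the pure-advection estimate x/v = 241 d).

205 days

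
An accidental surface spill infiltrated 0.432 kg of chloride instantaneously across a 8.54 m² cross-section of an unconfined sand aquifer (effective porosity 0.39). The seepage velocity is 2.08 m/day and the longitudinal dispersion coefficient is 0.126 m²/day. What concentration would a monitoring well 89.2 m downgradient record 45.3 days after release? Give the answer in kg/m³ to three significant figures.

0.00507 kg/m³

For an instantaneous plane source, C(x,t) = M/(n_e·A·√(4πDt)) · exp(−(x−vt)²/(4Dt)), with n_e·A the pore (flow) area.
Plume center vt = 2.08 × 45.3 = 94.224 m, so the well at 89.2 m is 5.024 m upgradient of the peak.
√(4πDt) = 8.469 m, giving peak height M/(n_e·A·√(4πDt)) = 0.432/(0.39 × 8.54 × 8.469) = 0.01532 kg/m³.
(x−vt)²/(4Dt) = (-5.024)²/(4 × 0.126 × 45.3) = 1.106; exp(−1.106) = 0.3309.
C = 0.01532 × 0.3309 = 0.00507 kg/m³.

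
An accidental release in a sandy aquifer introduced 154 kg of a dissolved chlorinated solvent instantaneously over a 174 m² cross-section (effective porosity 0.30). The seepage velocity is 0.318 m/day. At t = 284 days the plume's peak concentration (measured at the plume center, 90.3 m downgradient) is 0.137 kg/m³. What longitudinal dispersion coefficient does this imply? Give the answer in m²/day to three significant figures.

0.130 m²/day

At the plume center C_max = M/(n_e·A·√(4πDt)), so D = M²/(4πt·(n_e·A·C_max)²).
n_e·A·C_max = 0.30 × 174 × 0.137 = 7.151 kg/m.
D = 154²/(4π × 284 × 7.151²) = 0.130 m²/day.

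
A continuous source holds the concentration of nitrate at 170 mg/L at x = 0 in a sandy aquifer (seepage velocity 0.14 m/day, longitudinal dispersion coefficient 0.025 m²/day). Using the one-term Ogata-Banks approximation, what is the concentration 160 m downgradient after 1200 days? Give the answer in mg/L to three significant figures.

For a continuous step input, C/C₀ ≈ ½·erfc((x−vt)/(2√(Dt))).
vt = 0.14 × 1200 = 168 m and 2√(Dt) = 2√(0.025 × 1200) = 10.95 m.
Argument (x−vt)/(2√(Dt)) = (160 − 168)/10.95 = -0.7306; ½·erfc(-0.7306) = 0.8493.
C = 170 × 0.8493 = 144 mg/L.

144 mg/L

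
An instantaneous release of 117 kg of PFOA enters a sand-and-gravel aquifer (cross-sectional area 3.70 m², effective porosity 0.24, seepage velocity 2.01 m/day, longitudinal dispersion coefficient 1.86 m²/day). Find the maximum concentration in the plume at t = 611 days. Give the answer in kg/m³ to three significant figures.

The peak of an instantaneous 1D plume sits at x = vt; there the Gaussian factor is 1 and C_max = M/(n_e·A·√(4πDt)), where n_e·A is the pore area the mass is dissolved in.
√(4πDt) = √(4π × 1.86 × 611) = 119.5 m, so C_max = 117/(0.24 × 3.70 × 119.5) = 1.10 kg/m³.

1.10 kg/m³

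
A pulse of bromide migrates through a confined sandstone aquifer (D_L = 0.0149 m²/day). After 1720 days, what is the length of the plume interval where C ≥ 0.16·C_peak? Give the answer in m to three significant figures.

27.4 m

The plume is Gaussian with σ = √(2Dt) = √(2 × 0.0149 × 1720) = 7.159 m.
C/C_peak = exp(−Δx²/(2σ²)) = 0.16 ⇒ Δx = σ·√(−2 ln 0.16) = 7.159 × 1.914 = 13.70 m.
Width = 2Δx = 27.4 m.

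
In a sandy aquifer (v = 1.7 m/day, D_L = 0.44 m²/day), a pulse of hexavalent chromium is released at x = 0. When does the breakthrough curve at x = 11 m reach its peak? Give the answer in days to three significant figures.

6.32 days

For the 1D instantaneous-source solution, setting ∂C/∂t = 0 at fixed x gives v²t² + 2Dt − x² = 0, so t = (√(D² + v²x²) − D)/v².
√(D² + v²x²) = √(0.44² + 1.7² × 11²) = 18.71; v² = 2.89.
t = (18.71 − 0.44)/2.89 = 6.32 days (vs. the pure-advection estimate x/v = 6.47 d).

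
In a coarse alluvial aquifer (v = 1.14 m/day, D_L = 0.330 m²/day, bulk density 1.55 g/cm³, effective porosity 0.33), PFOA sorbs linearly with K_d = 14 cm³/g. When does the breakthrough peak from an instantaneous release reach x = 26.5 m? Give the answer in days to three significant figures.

Retardation factor R = 1 + ρ_b·K_d/n = 1 + 1.55 × 14/0.33 = 66.76.
Sorption retards both mechanisms: v_R = v/R = 0.01708 m/day, D_R = D/R = 0.004943 m²/day.
Peak time from v_R²t² + 2D_R t − x² = 0: t = (√(D_R² + v_R²x²) − D_R)/v_R².
√(D_R² + v_R²x²) = √(0.004943² + 0.01708² × 26.5²) = 0.4526; v_R² = 0.0002917.
t = (0.4526 − 0.004943)/0.0002917 = 1530 days.

1530 days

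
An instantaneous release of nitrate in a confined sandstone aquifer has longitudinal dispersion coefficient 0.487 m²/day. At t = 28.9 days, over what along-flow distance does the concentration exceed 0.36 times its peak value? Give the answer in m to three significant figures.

The plume is Gaussian with σ = √(2Dt) = √(2 × 0.487 × 28.9) = 5.306 m.
C/C_peak = exp(−Δx²/(2σ²)) = 0.36 ⇒ Δx = σ·√(−2 ln 0.36) = 5.306 × 1.429 = 7.582 m.
Width = 2Δx = 15.2 m.

15.2 m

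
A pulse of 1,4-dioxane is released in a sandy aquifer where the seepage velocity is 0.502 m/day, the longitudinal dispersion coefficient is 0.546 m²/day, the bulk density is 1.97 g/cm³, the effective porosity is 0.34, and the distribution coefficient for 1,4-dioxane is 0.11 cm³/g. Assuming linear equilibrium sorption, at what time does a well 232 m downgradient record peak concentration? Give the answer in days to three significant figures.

753 days

Retardation factor R = 1 + ρ_b·K_d/n = 1 + 1.97 × 0.11/0.34 = 1.637.
Sorption retards both mechanisms: v_R = v/R = 0.3067 m/day, D_R = D/R = 0.3335 m²/day.
Peak time from v_R²t² + 2D_R t − x² = 0: t = (√(D_R² + v_R²x²) − D_R)/v_R².
√(D_R² + v_R²x²) = √(0.3335² + 0.3067² × 232²) = 71.16; v_R² = 0.09406.
t = (71.16 − 0.3335)/0.09406 = 753 days.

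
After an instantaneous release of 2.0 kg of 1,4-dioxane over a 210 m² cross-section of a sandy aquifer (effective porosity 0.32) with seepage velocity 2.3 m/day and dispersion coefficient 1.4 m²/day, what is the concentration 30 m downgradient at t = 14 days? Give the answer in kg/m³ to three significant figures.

0.00178 kg/m³

For an instantaneous plane source, C(x,t) = M/(n_e·A·√(4πDt)) · exp(−(x−vt)²/(4Dt)), with n_e·A the pore (flow) area.
Plume center vt = 2.3 × 14 = 32.2 m, so the well at 30 m is 2.2 m upgradient of the peak.
√(4πDt) = 15.69 m, giving peak height M/(n_e·A·√(4πDt)) = 2.0/(0.32 × 210 × 15.69) = 0.001897 kg/m³.
(x−vt)²/(4Dt) = (-2.2)²/(4 × 1.4 × 14) = 0.06173; exp(−0.06173) = 0.9401.
C = 0.001897 × 0.9401 = 0.00178 kg/m³.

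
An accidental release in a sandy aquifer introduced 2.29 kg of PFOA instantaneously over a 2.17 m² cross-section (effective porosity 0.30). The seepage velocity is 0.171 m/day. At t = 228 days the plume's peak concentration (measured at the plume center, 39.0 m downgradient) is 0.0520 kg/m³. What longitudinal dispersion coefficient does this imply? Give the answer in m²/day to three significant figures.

1.60 m²/day

At the plume center C_max = M/(n_e·A·√(4πDt)), so D = M²/(4πt·(n_e·A·C_max)²).
n_e·A·C_max = 0.30 × 2.17 × 0.0520 = 0.03385 kg/m.
D = 2.29²/(4π × 228 × 0.03385²) = 1.60 m²/day.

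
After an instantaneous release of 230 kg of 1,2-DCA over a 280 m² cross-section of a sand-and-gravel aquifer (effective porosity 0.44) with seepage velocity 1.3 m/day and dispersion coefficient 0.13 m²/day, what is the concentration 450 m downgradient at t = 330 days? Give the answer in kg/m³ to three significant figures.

0.00615 kg/m³

For an instantaneous plane source, C(x,t) = M/(n_e·A·√(4πDt)) · exp(−(x−vt)²/(4Dt)), with n_e·A the pore (flow) area.
Plume center vt = 1.3 × 330 = 429 m, so the well at 450 m is 21 m downgradient of the peak.
√(4πDt) = 23.22 m, giving peak height M/(n_e·A·√(4πDt)) = 230/(0.44 × 280 × 23.22) = 0.08040 kg/m³.
(x−vt)²/(4Dt) = (21)²/(4 × 0.13 × 330) = 2.570; exp(−2.570) = 0.07654.
C = 0.08040 × 0.07654 = 0.00615 kg/m³.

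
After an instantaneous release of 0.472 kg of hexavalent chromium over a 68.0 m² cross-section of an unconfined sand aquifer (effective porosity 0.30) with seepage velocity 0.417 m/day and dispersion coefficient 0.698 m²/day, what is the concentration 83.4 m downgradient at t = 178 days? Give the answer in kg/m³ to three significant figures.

For an instantaneous plane source, C(x,t) = M/(n_e·A·√(4πDt)) · exp(−(x−vt)²/(4Dt)), with n_e·A the pore (flow) area.
Plume center vt = 0.417 × 178 = 74.226 m, so the well at 83.4 m is 9.174 m downgradient of the peak.
√(4πDt) = 39.51 m, giving peak height M/(n_e·A·√(4πDt)) = 0.472/(0.30 × 68.0 × 39.51) = 0.0005856 kg/m³.
(x−vt)²/(4Dt) = (9.174)²/(4 × 0.698 × 178) = 0.1693; exp(−0.1693) = 0.8443.
C = 0.0005856 × 0.8443 = 0.000494 kg/m³.

0.000494 kg/m³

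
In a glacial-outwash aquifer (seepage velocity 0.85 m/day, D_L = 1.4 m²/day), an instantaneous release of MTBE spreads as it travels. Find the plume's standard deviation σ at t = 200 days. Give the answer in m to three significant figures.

Dispersive spreading gives a Gaussian with σ² = 2Dt; advection only shifts the center.
σ = √(2 × 1.4 × 200) = 23.7 m.

23.7 m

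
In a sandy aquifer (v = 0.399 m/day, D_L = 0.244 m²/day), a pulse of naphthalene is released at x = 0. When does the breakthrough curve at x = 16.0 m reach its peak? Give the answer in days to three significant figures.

38.6 days

For the 1D instantaneous-source solution, setting ∂C/∂t = 0 at fixed x gives v²t² + 2Dt − x² = 0, so t = (√(D² + v²x²) − D)/v².
√(D² + v²x²) = √(0.244² + 0.399² × 16.0²) = 6.389; v² = 0.159201.
t = (6.389 − 0.244)/0.159201 = 38.6 days (vs. the pure-advection estimate x/v = 40.1 d).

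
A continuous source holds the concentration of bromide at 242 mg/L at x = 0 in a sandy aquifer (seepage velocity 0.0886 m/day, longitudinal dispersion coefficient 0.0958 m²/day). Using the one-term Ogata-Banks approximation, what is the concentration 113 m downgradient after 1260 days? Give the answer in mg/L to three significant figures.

For a continuous step input, C/C₀ ≈ ½·erfc((x−vt)/(2√(Dt))).
vt = 0.0886 × 1260 = 111.636 m and 2√(Dt) = 2√(0.0958 × 1260) = 21.97 m.
Argument (x−vt)/(2√(Dt)) = (113 − 111.636)/21.97 = 0.06208; ½·erfc(0.06208) = 0.4650.
C = 242 × 0.4650 = 113 mg/L.

113 mg/L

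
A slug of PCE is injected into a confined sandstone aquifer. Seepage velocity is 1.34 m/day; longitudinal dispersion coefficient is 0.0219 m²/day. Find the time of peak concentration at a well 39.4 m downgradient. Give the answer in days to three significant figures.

29.4 days

For the 1D instantaneous-source solution, setting ∂C/∂t = 0 at fixed x gives v²t² + 2Dt − x² = 0, so t = (√(D² + v²x²) − D)/v².
√(D² + v²x²) = √(0.0219² + 1.34² × 39.4²) = 52.80; v² = 1.7956.
t = (52.80 − 0.0219)/1.7956 = 29.4 days (vs. the pure-advection estimate x/v = 29.4 d).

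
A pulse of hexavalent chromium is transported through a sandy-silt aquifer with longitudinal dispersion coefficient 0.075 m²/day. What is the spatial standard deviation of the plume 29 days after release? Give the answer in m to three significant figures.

2.09 m

Dispersive spreading gives a Gaussian with σ² = 2Dt; advection only shifts the center.
σ = √(2 × 0.075 × 29) = 2.09 m.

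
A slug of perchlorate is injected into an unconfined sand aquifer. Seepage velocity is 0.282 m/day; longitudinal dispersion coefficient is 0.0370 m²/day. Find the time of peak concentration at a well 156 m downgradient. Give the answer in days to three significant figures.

553 days

For the 1D instantaneous-source solution, setting ∂C/∂t = 0 at fixed x gives v²t² + 2Dt − x² = 0, so t = (√(D² + v²x²) − D)/v².
√(D² + v²x²) = √(0.0370² + 0.282² × 156²) = 43.99; v² = 0.079524.
t = (43.99 − 0.0370)/0.079524 = 553 days (vs. the pure-advection estimate x/v = 553 d).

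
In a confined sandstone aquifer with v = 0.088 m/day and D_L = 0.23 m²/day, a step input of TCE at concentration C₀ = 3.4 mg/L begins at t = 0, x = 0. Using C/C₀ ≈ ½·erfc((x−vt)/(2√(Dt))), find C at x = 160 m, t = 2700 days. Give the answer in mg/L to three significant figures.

3.35 mg/L

For a continuous step input, C/C₀ ≈ ½·erfc((x−vt)/(2√(Dt))).
vt = 0.088 × 2700 = 237.6 m and 2√(Dt) = 2√(0.23 × 2700) = 49.84 m.
Argument (x−vt)/(2√(Dt)) = (160 − 237.6)/49.84 = -1.557; ½·erfc(-1.557) = 0.9862.
C = 3.4 × 0.9862 = 3.35 mg/L.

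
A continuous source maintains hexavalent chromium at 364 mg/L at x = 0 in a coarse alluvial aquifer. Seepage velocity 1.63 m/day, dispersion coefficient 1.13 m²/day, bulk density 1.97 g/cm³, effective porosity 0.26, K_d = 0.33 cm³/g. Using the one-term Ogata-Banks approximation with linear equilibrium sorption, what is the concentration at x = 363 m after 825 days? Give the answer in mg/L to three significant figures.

299 mg/L

Retardation factor R = 1 + ρ_b·K_d/n = 1 + 1.97 × 0.33/0.26 = 3.500.
Sorption retards both mechanisms: v_R = v/R = 0.4657 m/day, D_R = D/R = 0.3229 m²/day.
v_R·t = 0.4657 × 825 = 384.2025 m; 2√(D_R t) = 32.64 m; argument = (363 − 384.2025)/32.64 = -0.6496.
C = C₀ × ½·erfc(-0.6496) = 364 × 0.8209 = 299 mg/L.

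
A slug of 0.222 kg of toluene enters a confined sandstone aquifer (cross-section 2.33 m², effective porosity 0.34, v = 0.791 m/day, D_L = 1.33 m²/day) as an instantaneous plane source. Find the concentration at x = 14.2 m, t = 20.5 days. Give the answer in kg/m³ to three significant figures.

For an instantaneous plane source, C(x,t) = M/(n_e·A·√(4πDt)) · exp(−(x−vt)²/(4Dt)), with n_e·A the pore (flow) area.
Plume center vt = 0.791 × 20.5 = 16.2155 m, so the well at 14.2 m is 2.0155 m upgradient of the peak.
√(4πDt) = 18.51 m, giving peak height M/(n_e·A·√(4πDt)) = 0.222/(0.34 × 2.33 × 18.51) = 0.01514 kg/m³.
(x−vt)²/(4Dt) = (-2.0155)²/(4 × 1.33 × 20.5) = 0.03725; exp(−0.03725) = 0.9634.
C = 0.01514 × 0.9634 = 0.0146 kg/m³.

0.0146 kg/m³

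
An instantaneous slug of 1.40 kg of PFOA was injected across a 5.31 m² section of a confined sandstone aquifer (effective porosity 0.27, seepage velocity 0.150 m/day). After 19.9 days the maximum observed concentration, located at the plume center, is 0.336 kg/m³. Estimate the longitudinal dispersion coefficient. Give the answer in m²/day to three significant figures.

0.0338 m²/day

At the plume center C_max = M/(n_e·A·√(4πDt)), so D = M²/(4πt·(n_e·A·C_max)²).
n_e·A·C_max = 0.27 × 5.31 × 0.336 = 0.4817 kg/m.
D = 1.40²/(4π × 19.9 × 0.4817²) = 0.0338 m²/day.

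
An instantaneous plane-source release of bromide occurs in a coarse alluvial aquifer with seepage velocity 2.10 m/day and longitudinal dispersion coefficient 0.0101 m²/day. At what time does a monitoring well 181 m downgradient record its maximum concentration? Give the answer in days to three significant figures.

For the 1D instantaneous-source solution, setting ∂C/∂t = 0 at fixed x gives v²t² + 2Dt − x² = 0, so t = (√(D² + v²x²) − D)/v².
√(D² + v²x²) = √(0.0101² + 2.10² × 181²) = 380.1; v² = 4.41.
t = (380.1 − 0.0101)/4.41 = 86.2 days (vs. the pure-advection estimate x/v = 86.2 d).

86.2 days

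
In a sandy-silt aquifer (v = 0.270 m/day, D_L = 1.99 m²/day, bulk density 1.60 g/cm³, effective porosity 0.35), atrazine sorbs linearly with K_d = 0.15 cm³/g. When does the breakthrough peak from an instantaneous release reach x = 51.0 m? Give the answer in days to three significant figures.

276 days

Retardation factor R = 1 + ρ_b·K_d/n = 1 + 1.60 × 0.15/0.35 = 1.686.
Sorption retards both mechanisms: v_R = v/R = 0.1601 m/day, D_R = D/R = 1.180 m²/day.
Peak time from v_R²t² + 2D_R t − x² = 0: t = (√(D_R² + v_R²x²) − D_R)/v_R².
√(D_R² + v_R²x²) = √(1.180² + 0.1601² × 51.0²) = 8.250; v_R² = 0.02563.
t = (8.250 − 1.180)/0.02563 = 276 days.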